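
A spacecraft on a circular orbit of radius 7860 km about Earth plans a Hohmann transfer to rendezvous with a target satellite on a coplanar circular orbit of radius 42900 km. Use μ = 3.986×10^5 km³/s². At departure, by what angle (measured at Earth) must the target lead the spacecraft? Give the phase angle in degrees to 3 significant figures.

The Hohmann ellipse has a_t = (r₁ + r₂)/2 = 25380 km.
The half-period of the transfer ellipse is t = π√(a_t³/μ) = 20120 s.
Target angular speed ω₂ = √(μ/r₂³) = 7.1053×10^-5 rad/s.
Angle swept by the target during transfer: ω₂·t = 1.4296 rad = 81.91°.
Arrival is 180° from departure on the ellipse, so φ = 180° − 81.91° = 98.1°.

φ = 98.1°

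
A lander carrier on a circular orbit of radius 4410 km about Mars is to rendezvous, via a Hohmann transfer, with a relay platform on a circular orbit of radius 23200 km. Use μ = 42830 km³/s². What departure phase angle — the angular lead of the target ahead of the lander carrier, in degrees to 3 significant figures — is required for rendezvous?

The Hohmann ellipse has a_t = (r₁ + r₂)/2 = 13805 km.
The half-period of the transfer ellipse is t = π√(a_t³/μ) = 24620 s.
The target's mean motion on its circular orbit is ω₂ = √(μ/r₂³) = 5.857×10^-5 rad/s.
Angle swept by the target during transfer: ω₂·t = 1.442 rad = 82.62°.
The lander carrier traverses 180° on the transfer ellipse, so the target must lead by 180° − 82.62° = 97.4°.

φ = 97.4°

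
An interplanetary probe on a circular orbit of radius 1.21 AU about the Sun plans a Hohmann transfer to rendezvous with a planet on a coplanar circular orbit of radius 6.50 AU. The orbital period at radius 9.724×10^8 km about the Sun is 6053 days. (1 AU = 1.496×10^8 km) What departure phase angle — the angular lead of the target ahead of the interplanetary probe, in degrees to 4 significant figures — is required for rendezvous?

φ = 97.79°

From Kepler's third law T² = 4π²r³/μ at r = 9.724×10^8 km, T = 6053 days = 6053 × 86400 s = 5.229792×10^8 s: μ = 4π²r³/T² = 1.32717×10^11 km³/s².
In km: r₁ = 1.21 × 1.496×10^8 = 1.81016×10^8 km; r₂ = 6.50 × 1.496×10^8 = 9.724×10^8 km.
Semi-major axis of the transfer orbit: a_t = (1.81016×10^8 + 9.724×10^8)/2 = 5.76708×10^8 km.
The half-period of the transfer ellipse is t = π√(a_t³/μ) = 1.19432×10^8 s.
The target's mean motion on its circular orbit is ω₂ = √(μ/r₂³) = 1.20142×10^-8 rad/s.
Angle swept by the target during transfer: ω₂·t = 1.4349 rad = 82.21°.
Arrival is 180° from departure on the ellipse, so φ = 180° − 82.21° = 97.79°.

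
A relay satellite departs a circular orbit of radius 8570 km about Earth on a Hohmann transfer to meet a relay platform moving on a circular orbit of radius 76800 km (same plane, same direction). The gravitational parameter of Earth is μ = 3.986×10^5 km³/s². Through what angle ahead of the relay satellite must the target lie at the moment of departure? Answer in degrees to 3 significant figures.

φ = 105°

The Hohmann ellipse has a_t = (r₁ + r₂)/2 = 42685 km.
The half-period of the transfer ellipse is t = π√(a_t³/μ) = 43883 s.
The target's mean motion on its circular orbit is ω₂ = √(μ/r₂³) = 2.9664×10^-5 rad/s.
Angle swept by the target during transfer: ω₂·t = 1.3017 rad = 74.58°.
The relay satellite traverses 180° on the transfer ellipse, so the target must lead by 180° − 74.58° = 105°.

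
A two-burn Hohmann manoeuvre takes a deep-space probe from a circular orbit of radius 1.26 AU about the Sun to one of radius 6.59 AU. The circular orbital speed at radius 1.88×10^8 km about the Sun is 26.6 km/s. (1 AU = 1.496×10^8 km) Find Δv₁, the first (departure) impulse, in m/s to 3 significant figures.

Δv₁ = 7860 m/s

From the circular-orbit relation v² = μ/r at r = 1.88×10^8 km: μ = v²r = (26.6)² × 1.88×10^8 = 1.33021×10^11 km³/s².
In km: r₁ = 1.26 × 1.496×10^8 = 1.88496×10^8 km; r₂ = 6.59 × 1.496×10^8 = 9.85864×10^8 km.
Transfer-ellipse semi-major axis a_t = (r₁ + r₂)/2 = (1.88496×10^8 + 9.85864×10^8)/2 = 5.8718×10^8 km.
On the circular orbit at r = 1.88496×10^8 km, v_c = √(μ/r) = 26.565 km/s.
Transfer-orbit speed at the same r (vis-viva, a = a_t): v_t = √[μ(2/r − 1/a_t)] = 34.422 km/s.
Δv₁ = |v_t − v_c| = |34.422 − 26.565| = 7.857 km/s.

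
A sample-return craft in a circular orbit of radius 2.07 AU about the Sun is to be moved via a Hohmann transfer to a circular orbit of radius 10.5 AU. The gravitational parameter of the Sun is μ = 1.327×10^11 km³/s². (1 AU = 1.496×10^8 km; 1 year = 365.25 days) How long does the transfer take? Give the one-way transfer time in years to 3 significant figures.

In km: r₁ = 2.07 × 1.496×10^8 = 3.09672×10^8 km; r₂ = 10.5 × 1.496×10^8 = 1.5708×10^9 km.
Semi-major axis of the transfer orbit: a_t = (3.09672×10^8 + 1.5708×10^9)/2 = 9.40236×10^8 km.
Transfer time t = π√(a_t³/μ) = π√((9.40236×10^8)³ / 1.327×10^11) = 2.486×10^8 s.
Converting: 2.486×10^8 s ÷ 3.15576×10^7 s/year (365.25 × 86400) = 7.88 years.

t = 7.88 years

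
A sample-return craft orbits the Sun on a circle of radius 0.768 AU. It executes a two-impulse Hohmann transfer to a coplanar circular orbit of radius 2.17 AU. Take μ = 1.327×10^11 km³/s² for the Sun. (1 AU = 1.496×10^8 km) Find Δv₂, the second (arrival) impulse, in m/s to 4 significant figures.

In km: r₁ = 0.768 × 1.496×10^8 = 1.148928×10^8 km; r₂ = 2.17 × 1.496×10^8 = 3.24632×10^8 km.
Transfer-ellipse semi-major axis a_t = (r₁ + r₂)/2 = (1.148928×10^8 + 3.24632×10^8)/2 = 2.197624×10^8 km.
On the circular orbit at r = 3.24632×10^8 km, v_c = √(μ/r) = 20.218 km/s.
Vis-viva on the transfer ellipse at r = 3.24632×10^8 km gives v_t = √[μ(2/r − 1/a_t)] = 14.619 km/s.
Δv₂ = |v_t − v_c| = |14.619 − 20.218| = 5.599 km/s.

Δv₂ = 5599 m/s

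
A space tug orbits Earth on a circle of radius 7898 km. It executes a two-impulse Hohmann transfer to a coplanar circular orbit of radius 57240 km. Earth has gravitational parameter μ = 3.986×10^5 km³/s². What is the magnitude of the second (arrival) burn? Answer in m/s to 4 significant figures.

Δv₂ = 1339 m/s

Transfer-ellipse semi-major axis a_t = (r₁ + r₂)/2 = (7898 + 57240)/2 = 32569 km.
On the circular orbit at r = 57240 km, v_c = √(μ/r) = 2.6389 km/s.
Transfer-orbit speed at the same r (vis-viva, a = a_t): v_t = √[μ(2/r − 1/a_t)] = 1.2995 km/s.
Δv₂ = |v_t − v_c| = |1.2995 − 2.6389| = 1.339 km/s.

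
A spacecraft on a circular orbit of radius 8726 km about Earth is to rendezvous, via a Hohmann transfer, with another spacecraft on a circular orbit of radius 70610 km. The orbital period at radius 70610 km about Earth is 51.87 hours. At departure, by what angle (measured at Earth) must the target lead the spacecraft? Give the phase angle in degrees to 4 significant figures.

φ = 104.2°

From Kepler's third law T² = 4π²r³/μ at r = 70610 km, T = 51.87 hours = 51.87 × 3600 s = 1.86732×10^5 s: μ = 4π²r³/T² = 3.98585×10^5 km³/s².
Semi-major axis of the transfer orbit: a_t = (8726 + 70610)/2 = 39668 km.
Transfer time t = π√(a_t³/μ) = 39314.2 s.
The target's mean motion on its circular orbit is ω₂ = √(μ/r₂³) = 3.36481×10^-5 rad/s.
Angle swept by the target during transfer: ω₂·t = 1.32285 rad = 75.79°.
Arrival is 180° from departure on the ellipse, so φ = 180° − 75.79° = 104.2°.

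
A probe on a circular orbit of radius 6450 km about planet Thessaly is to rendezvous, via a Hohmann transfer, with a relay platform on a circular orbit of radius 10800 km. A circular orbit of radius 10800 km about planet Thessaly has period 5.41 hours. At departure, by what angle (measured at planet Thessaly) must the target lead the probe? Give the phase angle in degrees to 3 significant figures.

From Kepler's third law T² = 4π²r³/μ at r = 10800 km, T = 5.41 hours = 5.41 × 3600 s = 19476 s: μ = 4π²r³/T² = 1.31109×10^5 km³/s².
Semi-major axis of the transfer orbit: a_t = (6450 + 10800)/2 = 8625 km.
Transfer time t = π√(a_t³/μ) = 6950 s.
Target angular speed ω₂ = √(μ/r₂³) = 3.226×10^-4 rad/s.
Angle swept by the target during transfer: ω₂·t = 2.242 rad = 128.5°.
The probe traverses 180° on the transfer ellipse, so the target must lead by 180° − 128.5° = 51.5°.

φ = 51.5°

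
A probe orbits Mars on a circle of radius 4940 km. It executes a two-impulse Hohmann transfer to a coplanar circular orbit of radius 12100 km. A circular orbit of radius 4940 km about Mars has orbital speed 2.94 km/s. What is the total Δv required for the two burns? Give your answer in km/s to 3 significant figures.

From the circular-orbit relation v² = μ/r at r = 4940 km: μ = v²r = (2.94)² × 4940 = 42699.4 km³/s².
Semi-major axis of the transfer orbit: a_t = (4940 + 12100)/2 = 8520 km.
At r₁ the circular-orbit speed is v₁ = √(μ/r₁) = 2.9400 km/s.
On the transfer ellipse at r₁, v² = μ(2/r − 1/a) gives v_p = √[μ(2/r₁ − 1/a_t)] = 3.5036 km/s.
First burn Δv₁ = |v_p − v₁| = 0.5636 km/s.
Circular speed at r₂: v₂ = √(μ/r₂) = 1.8785 km/s.
Transfer-orbit speed at r₂: v_a = √[μ(2/r₂ − 1/a_t)] = 1.4304 km/s.
Second burn Δv₂ = |v₂ − v_a| = 0.4481 km/s.
Total Δv = Δv₁ + Δv₂ = 1.012 km/s.

Δv = 1.01 km/s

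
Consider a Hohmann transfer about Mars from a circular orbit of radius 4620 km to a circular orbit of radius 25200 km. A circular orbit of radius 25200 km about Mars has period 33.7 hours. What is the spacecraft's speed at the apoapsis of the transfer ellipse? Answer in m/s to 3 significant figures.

v = 726 m/s

From Kepler's third law T² = 4π²r³/μ at r = 25200 km, T = 33.7 hours = 33.7 × 3600 s = 1.2132×10^5 s: μ = 4π²r³/T² = 42923.6 km³/s².
Transfer-ellipse semi-major axis a_t = (r₁ + r₂)/2 = (4620 + 25200)/2 = 14910 km.
The apoapsis of the transfer ellipse is at r = 25200 km.
Vis-viva: v = √[μ(2/r − 1/a_t)] = √[42923.6 × (2/25200 − 1/14910)] = 0.7265 km/s.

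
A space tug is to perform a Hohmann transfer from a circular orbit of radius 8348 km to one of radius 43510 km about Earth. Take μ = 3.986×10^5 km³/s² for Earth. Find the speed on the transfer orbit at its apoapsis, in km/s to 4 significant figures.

v = 1.717 km/s

Semi-major axis of the transfer orbit: a_t = (8348 + 43510)/2 = 25929 km.
The apoapsis of the transfer ellipse is at r = 43510 km.
Vis-viva: v = √[μ(2/r − 1/a_t)] = √[3.986×10^5 × (2/43510 − 1/25929)] = 1.717 km/s.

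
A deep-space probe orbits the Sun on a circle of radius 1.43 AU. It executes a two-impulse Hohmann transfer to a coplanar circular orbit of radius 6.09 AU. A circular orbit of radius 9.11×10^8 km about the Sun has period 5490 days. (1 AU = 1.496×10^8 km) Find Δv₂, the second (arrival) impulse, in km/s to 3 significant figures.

From Kepler's third law T² = 4π²r³/μ at r = 9.11×10^8 km, T = 5490 days = 5490 × 86400 s = 4.74336×10^8 s: μ = 4π²r³/T² = 1.32661×10^11 km³/s².
In km: r₁ = 1.43 × 1.496×10^8 = 2.13928×10^8 km; r₂ = 6.09 × 1.496×10^8 = 9.11064×10^8 km.
The Hohmann ellipse has a_t = (r₁ + r₂)/2 = 5.62496×10^8 km.
On the circular orbit at r = 9.11064×10^8 km, v_c = √(μ/r) = 12.067 km/s.
Vis-viva on the transfer ellipse at r = 9.11064×10^8 km gives v_t = √[μ(2/r − 1/a_t)] = 7.4417 km/s.
Δv₂ = |v_t − v_c| = |7.4417 − 12.067| = 4.625 km/s.

Δv₂ = 4.63 km/s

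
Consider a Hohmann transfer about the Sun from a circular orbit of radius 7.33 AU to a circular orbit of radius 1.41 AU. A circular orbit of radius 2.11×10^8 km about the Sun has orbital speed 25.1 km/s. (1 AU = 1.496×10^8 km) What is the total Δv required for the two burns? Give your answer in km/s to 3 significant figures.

Δv = 12.2 km/s

From the circular-orbit relation v² = μ/r at r = 2.11×10^8 km: μ = v²r = (25.1)² × 2.11×10^8 = 1.32932×10^11 km³/s².
In km: r₁ = 7.33 × 1.496×10^8 = 1.096568×10^9 km; r₂ = 1.41 × 1.496×10^8 = 2.10936×10^8 km.
The Hohmann ellipse has a_t = (r₁ + r₂)/2 = 6.53752×10^8 km.
Circular speed at r₁: v₁ = √(μ/r₁) = √(1.32932×10^11/1.096568×10^9) = 11.0102 km/s.
Transfer-orbit speed at r₁ (vis-viva): v_a = √[μ(2/r₁ − 1/a_t)] = 6.25412 km/s.
First burn Δv₁ = |v_a − v₁| = 4.7561 km/s.
Circular speed at r₂: v₂ = √(μ/r₂) = 25.1038 km/s.
Transfer-orbit speed at r₂: v_p = √[μ(2/r₂ − 1/a_t)] = 32.5125 km/s.
Second burn Δv₂ = |v₂ − v_p| = 7.4087 km/s.
Total Δv = Δv₁ + Δv₂ = 12.16 km/s.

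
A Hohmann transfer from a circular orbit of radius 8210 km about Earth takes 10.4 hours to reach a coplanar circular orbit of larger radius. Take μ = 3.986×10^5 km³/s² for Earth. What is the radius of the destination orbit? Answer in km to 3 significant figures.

r₂ = 68600 km

Transfer time t = 10.4 hours = 37440 s, and t = π√(a_t³/μ).
So a_t = (μ t²/π²)^(1/3) = (3.986×10^5 × (37440)² / π²)^(1/3) = 38398 km.
Since a_t = (r₁ + r₂)/2, r₂ = 2a_t − r₁ = 2×38398 − 8210 = 68586 km.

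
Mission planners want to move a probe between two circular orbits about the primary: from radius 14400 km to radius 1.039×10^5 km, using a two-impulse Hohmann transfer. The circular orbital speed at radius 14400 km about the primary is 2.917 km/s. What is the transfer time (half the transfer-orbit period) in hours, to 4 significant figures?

t = 35.86 hours

From the circular-orbit relation v² = μ/r at r = 14400 km: μ = v²r = (2.917)² × 14400 = 1.22528×10^5 km³/s².
The Hohmann ellipse has a_t = (r₁ + r₂)/2 = 59150 km.
Transfer time t = π√(a_t³/μ) = π√((59150)³ / 1.22528×10^5) = 1.291×10^5 s.
Converting: 1.291×10^5 s ÷ 3600 s/hour = 35.86 hours.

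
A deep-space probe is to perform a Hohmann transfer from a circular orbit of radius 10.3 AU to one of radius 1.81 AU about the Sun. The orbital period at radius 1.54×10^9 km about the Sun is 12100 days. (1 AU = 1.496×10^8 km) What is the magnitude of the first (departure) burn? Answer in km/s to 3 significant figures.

From Kepler's third law T² = 4π²r³/μ at r = 1.54×10^9 km, T = 12100 days = 12100 × 86400 s = 1.04544×10^9 s: μ = 4π²r³/T² = 1.31924×10^11 km³/s².
In km: r₁ = 10.3 × 1.496×10^8 = 1.54088×10^9 km; r₂ = 1.81 × 1.496×10^8 = 2.70776×10^8 km.
The Hohmann ellipse has a_t = (r₁ + r₂)/2 = 9.05828×10^8 km.
Circular speed at r = 1.54088×10^9 km: v_c = √(μ/r) = 9.253 km/s.
Transfer-orbit speed at the same r (vis-viva, a = a_t): v_t = √[μ(2/r − 1/a_t)] = 5.059 km/s.
Δv₁ = |v_t − v_c| = |5.059 − 9.253| = 4.194 km/s.

Δv₁ = 4.19 km/s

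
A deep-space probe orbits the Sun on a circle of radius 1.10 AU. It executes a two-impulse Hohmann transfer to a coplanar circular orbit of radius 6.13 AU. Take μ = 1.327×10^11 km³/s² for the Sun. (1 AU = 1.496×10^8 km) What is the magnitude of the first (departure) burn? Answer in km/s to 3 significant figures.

In km: r₁ = 1.10 × 1.496×10^8 = 1.6456×10^8 km; r₂ = 6.13 × 1.496×10^8 = 9.17048×10^8 km.
The Hohmann ellipse has a_t = (r₁ + r₂)/2 = 5.40804×10^8 km.
On the circular orbit at r = 1.6456×10^8 km, v_c = √(μ/r) = 28.3971 km/s.
Vis-viva on the transfer ellipse at r = 1.6456×10^8 km gives v_t = √[μ(2/r − 1/a_t)] = 36.9785 km/s.
Δv₁ = |v_t − v_c| = |36.9785 − 28.3971| = 8.581 km/s.

Δv₁ = 8.58 km/s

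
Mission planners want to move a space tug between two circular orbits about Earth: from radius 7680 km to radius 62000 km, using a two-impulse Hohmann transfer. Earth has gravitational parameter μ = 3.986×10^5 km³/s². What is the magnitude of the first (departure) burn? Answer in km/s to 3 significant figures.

Δv₁ = 2.41 km/s

Transfer-ellipse semi-major axis a_t = (r₁ + r₂)/2 = (7680 + 62000)/2 = 34840 km.
On the circular orbit at r = 7680 km, v_c = √(μ/r) = 7.204 km/s.
Transfer-orbit speed at the same r (vis-viva, a = a_t): v_t = √[μ(2/r − 1/a_t)] = 9.610 km/s.
Δv₁ = |v_t − v_c| = |9.610 − 7.204| = 2.406 km/s.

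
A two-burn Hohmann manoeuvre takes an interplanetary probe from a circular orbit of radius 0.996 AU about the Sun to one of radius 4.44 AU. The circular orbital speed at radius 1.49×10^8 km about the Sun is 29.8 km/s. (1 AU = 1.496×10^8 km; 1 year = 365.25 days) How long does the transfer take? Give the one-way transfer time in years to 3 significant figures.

t = 2.24 years

From the circular-orbit relation v² = μ/r at r = 1.49×10^8 km: μ = v²r = (29.8)² × 1.49×10^8 = 1.32318×10^11 km³/s².
In km: r₁ = 0.996 × 1.496×10^8 = 1.490016×10^8 km; r₂ = 4.44 × 1.496×10^8 = 6.64224×10^8 km.
Semi-major axis of the transfer orbit: a_t = (1.490016×10^8 + 6.64224×10^8)/2 = 4.066128×10^8 km.
Half the transfer-orbit period gives t = π√(a_t³/μ) = 7.081×10^7 s.
Converting: 7.081×10^7 s ÷ 3.15576×10^7 s/year (365.25 × 86400) = 2.24 years.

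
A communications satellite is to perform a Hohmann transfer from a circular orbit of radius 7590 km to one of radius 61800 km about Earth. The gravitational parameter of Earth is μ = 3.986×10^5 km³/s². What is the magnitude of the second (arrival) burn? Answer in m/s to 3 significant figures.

Transfer-ellipse semi-major axis a_t = (r₁ + r₂)/2 = (7590 + 61800)/2 = 34695 km.
Circular speed at r = 61800 km: v_c = √(μ/r) = 2.540 km/s.
Transfer-orbit speed at the same r (vis-viva, a = a_t): v_t = √[μ(2/r − 1/a_t)] = 1.188 km/s.
Δv₂ = |v_t − v_c| = |1.188 − 2.540| = 1.352 km/s.

Δv₂ = 1350 m/s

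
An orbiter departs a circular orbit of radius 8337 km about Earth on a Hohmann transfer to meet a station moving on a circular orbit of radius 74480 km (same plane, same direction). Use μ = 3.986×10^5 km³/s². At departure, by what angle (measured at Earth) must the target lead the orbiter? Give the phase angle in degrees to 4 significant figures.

The Hohmann ellipse has a_t = (r₁ + r₂)/2 = 41408.5 km.
Transfer time t = π√(a_t³/μ) = 41930 s.
The target's mean motion on its circular orbit is ω₂ = √(μ/r₂³) = 3.106×10^-5 rad/s.
Angle swept by the target during transfer: ω₂·t = 1.3023 rad = 74.62°.
Arrival is 180° from departure on the ellipse, so φ = 180° − 74.62° = 105.4°.

φ = 105.4°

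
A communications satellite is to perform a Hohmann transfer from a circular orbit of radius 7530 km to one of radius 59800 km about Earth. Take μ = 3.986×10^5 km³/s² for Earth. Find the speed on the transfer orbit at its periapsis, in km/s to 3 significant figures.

v = 9.70 km/s

Semi-major axis of the transfer orbit: a_t = (7530 + 59800)/2 = 33665 km.
At periapsis, r = 7530 km.
Vis-viva: v = √[μ(2/r − 1/a_t)] = √[3.986×10^5 × (2/7530 − 1/33665)] = 9.697 km/s.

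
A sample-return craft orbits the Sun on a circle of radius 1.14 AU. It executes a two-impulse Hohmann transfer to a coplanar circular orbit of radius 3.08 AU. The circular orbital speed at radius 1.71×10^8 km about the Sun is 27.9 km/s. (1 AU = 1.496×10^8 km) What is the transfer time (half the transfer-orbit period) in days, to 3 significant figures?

t = 559 days

From the circular-orbit relation v² = μ/r at r = 1.71×10^8 km: μ = v²r = (27.9)² × 1.71×10^8 = 1.33108×10^11 km³/s².
In km: r₁ = 1.14 × 1.496×10^8 = 1.70544×10^8 km; r₂ = 3.08 × 1.496×10^8 = 4.60768×10^8 km.
Transfer-ellipse semi-major axis a_t = (r₁ + r₂)/2 = (1.70544×10^8 + 4.60768×10^8)/2 = 3.15656×10^8 km.
By Kepler's third law the transfer-orbit period is T = 2π√(a_t³/μ), so t = T/2 = 4.829×10^7 s.
Converting: 4.829×10^7 s ÷ 86400 s/day = 559 days.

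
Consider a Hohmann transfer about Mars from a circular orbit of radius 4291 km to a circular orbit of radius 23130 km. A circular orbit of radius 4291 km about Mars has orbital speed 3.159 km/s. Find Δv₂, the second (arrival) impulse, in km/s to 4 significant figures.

Δv₂ = 0.5994 km/s

From the circular-orbit relation v² = μ/r at r = 4291 km: μ = v²r = (3.159)² × 4291 = 42821.1 km³/s².
Semi-major axis of the transfer orbit: a_t = (4291 + 23130)/2 = 13710.5 km.
Circular speed at r = 23130 km: v_c = √(μ/r) = 1.3606 km/s.
Transfer-orbit speed at the same r (vis-viva, a = a_t): v_t = √[μ(2/r − 1/a_t)] = 0.76119 km/s.
Δv₂ = |v_t − v_c| = |0.76119 − 1.3606| = 0.5994 km/s.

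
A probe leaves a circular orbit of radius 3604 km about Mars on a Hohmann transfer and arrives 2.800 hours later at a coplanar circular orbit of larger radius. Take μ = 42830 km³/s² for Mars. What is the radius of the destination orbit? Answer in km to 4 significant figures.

Transfer time t = 2.800 hours = 10080 s, and t = π√(a_t³/μ).
So a_t = (μ t²/π²)^(1/3) = (42830 × (10080)² / π²)^(1/3) = 7611.3 km.
Since a_t = (r₁ + r₂)/2, r₂ = 2a_t − r₁ = 2×7611.3 − 3604 = 11618.6 km.

r₂ = 11620 km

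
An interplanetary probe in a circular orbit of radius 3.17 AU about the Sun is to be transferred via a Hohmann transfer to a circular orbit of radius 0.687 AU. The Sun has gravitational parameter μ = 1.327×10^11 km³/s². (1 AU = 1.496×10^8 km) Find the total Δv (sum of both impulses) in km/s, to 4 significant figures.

In km: r₁ = 3.17 × 1.496×10^8 = 4.74232×10^8 km; r₂ = 0.687 × 1.496×10^8 = 1.027752×10^8 km.
The Hohmann ellipse has a_t = (r₁ + r₂)/2 = 2.885036×10^8 km.
Circular speed at r₁: v₁ = √(μ/r₁) = √(1.327×10^11/4.74232×10^8) = 16.728 km/s.
Transfer-orbit speed at r₁ (v² = μ(2/r − 1/a)): v_a = √[μ(2/r₁ − 1/a_t)] = 9.9841 km/s.
First burn Δv₁ = |v_a − v₁| = 6.744 km/s.
At r₂, v₂ = √(μ/r₂) = 35.93 km/s.
Transfer-orbit speed at r₂: v_p = √[μ(2/r₂ − 1/a_t)] = 46.07 km/s.
Second burn Δv₂ = |v₂ − v_p| = 10.14 km/s.
Total Δv = Δv₁ + Δv₂ = 16.88 km/s.

Δv = 16.88 km/s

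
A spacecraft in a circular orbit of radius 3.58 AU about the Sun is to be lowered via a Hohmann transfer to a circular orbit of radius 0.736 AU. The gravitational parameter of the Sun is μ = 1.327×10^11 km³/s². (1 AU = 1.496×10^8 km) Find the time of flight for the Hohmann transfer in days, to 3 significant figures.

In km: r₁ = 3.58 × 1.496×10^8 = 5.35568×10^8 km; r₂ = 0.736 × 1.496×10^8 = 1.101056×10^8 km.
Semi-major axis of the transfer orbit: a_t = (5.35568×10^8 + 1.101056×10^8)/2 = 3.228368×10^8 km.
By Kepler's third law the transfer-orbit period is T = 2π√(a_t³/μ), so t = T/2 = 5.003×10^7 s.
Converting: 5.003×10^7 s ÷ 86400 s/day = 579 days.

t = 579 days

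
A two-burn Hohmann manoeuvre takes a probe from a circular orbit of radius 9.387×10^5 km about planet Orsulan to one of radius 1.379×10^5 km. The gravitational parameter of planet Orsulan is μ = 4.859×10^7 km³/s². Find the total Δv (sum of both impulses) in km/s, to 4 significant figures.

The Hohmann ellipse has a_t = (r₁ + r₂)/2 = 5.383×10^5 km.
Circular speed at r₁: v₁ = √(μ/r₁) = √(4.859×10^7/9.387×10^5) = 7.1947 km/s.
On the transfer ellipse at r₁, vis-viva equation gives v_a = √[μ(2/r₁ − 1/a_t)] = 3.6415 km/s.
First burn Δv₁ = |v_a − v₁| = 3.553 km/s.
At r₂, v₂ = √(μ/r₂) = 18.771 km/s.
Transfer-orbit speed at r₂: v_p = √[μ(2/r₂ − 1/a_t)] = 24.788 km/s.
Second burn Δv₂ = |v₂ − v_p| = 6.017 km/s.
Δv = Δv₁ + Δv₂ = 3.553 + 6.017 = 9.570 km/s.

Δv = 9.570 km/s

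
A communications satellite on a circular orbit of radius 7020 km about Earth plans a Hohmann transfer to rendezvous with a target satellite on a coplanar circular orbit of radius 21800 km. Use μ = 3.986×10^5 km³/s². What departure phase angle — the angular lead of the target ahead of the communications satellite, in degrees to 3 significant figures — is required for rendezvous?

Semi-major axis of the transfer orbit: a_t = (7020 + 21800)/2 = 14410 km.
The half-period of the transfer ellipse is t = π√(a_t³/μ) = 8607.5033 s.
The target's mean motion on its circular orbit is ω₂ = √(μ/r₂³) = 1.9614801×10^-4 rad/s.
Angle swept by the target during transfer: ω₂·t = 1.688345 rad = 96.74°.
Arrival is 180° from departure on the ellipse, so φ = 180° − 96.74° = 83.3°.

φ = 83.3°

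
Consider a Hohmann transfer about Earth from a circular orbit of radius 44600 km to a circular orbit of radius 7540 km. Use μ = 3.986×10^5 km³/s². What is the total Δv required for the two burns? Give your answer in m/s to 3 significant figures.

Δv = 3620 m/s

Transfer-ellipse semi-major axis a_t = (r₁ + r₂)/2 = (44600 + 7540)/2 = 26070 km.
At r₁ the circular-orbit speed is v₁ = √(μ/r₁) = 2.990 km/s.
On the transfer ellipse at r₁, v² = μ(2/r − 1/a) gives v_a = √[μ(2/r₁ − 1/a_t)] = 1.608 km/s.
First burn Δv₁ = |v_a − v₁| = 1.382 km/s.
At r₂, v₂ = √(μ/r₂) = 7.271 km/s.
Transfer-orbit speed at r₂: v_p = √[μ(2/r₂ − 1/a_t)] = 9.510 km/s.
Second burn Δv₂ = |v₂ − v_p| = 2.239 km/s.
Total Δv = Δv₁ + Δv₂ = 3.621 km/s.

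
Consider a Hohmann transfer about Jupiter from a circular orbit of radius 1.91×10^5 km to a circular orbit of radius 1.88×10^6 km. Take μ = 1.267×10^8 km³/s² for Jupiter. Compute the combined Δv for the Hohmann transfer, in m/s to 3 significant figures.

Δv = 13600 m/s

Transfer-ellipse semi-major axis a_t = (r₁ + r₂)/2 = (1.910×10^5 + 1.880×10^6)/2 = 1.0355×10^6 km.
At r₁ the circular-orbit speed is v₁ = √(μ/r₁) = 25.756 km/s.
On the transfer ellipse at r₁, v² = μ(2/r − 1/a) gives v_p = √[μ(2/r₁ − 1/a_t)] = 34.704 km/s.
First burn Δv₁ = |v_p − v₁| = 8.948 km/s.
Circular speed at r₂: v₂ = √(μ/r₂) = 8.2094 km/s.
Transfer-orbit speed at r₂: v_a = √[μ(2/r₂ − 1/a_t)] = 3.5257 km/s.
Second burn Δv₂ = |v₂ − v_a| = 4.684 km/s.
Δv = Δv₁ + Δv₂ = 8.948 + 4.684 = 13.63 km/s.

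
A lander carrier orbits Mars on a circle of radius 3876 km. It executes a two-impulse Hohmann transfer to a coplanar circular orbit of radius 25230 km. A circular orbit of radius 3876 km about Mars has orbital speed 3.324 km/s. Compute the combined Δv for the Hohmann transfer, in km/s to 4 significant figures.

Δv = 1.683 km/s

From the circular-orbit relation v² = μ/r at r = 3876 km: μ = v²r = (3.324)² × 3876 = 42825.8 km³/s².
The Hohmann ellipse has a_t = (r₁ + r₂)/2 = 14553 km.
Circular speed at r₁: v₁ = √(μ/r₁) = √(42825.8/3876) = 3.3240 km/s.
Transfer-orbit speed at r₁ (v² = μ(2/r − 1/a)): v_p = √[μ(2/r₁ − 1/a_t)] = 4.3767 km/s.
First burn Δv₁ = |v_p − v₁| = 1.0527 km/s.
At r₂, v₂ = √(μ/r₂) = 1.30285 km/s.
Transfer-orbit speed at r₂: v_a = √[μ(2/r₂ − 1/a_t)] = 0.672372 km/s.
Second burn Δv₂ = |v₂ − v_a| = 0.63048 km/s.
Δv = Δv₁ + Δv₂ = 1.0527 + 0.63048 = 1.683 km/s.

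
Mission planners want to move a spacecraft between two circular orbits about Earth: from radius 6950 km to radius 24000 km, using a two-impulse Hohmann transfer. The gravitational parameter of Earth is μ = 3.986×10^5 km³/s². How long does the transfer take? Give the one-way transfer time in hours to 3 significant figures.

Transfer-ellipse semi-major axis a_t = (r₁ + r₂)/2 = (6950 + 24000)/2 = 15475 km.
Transfer time t = π√(a_t³/μ) = π√((15475)³ / 3.986×10^5) = 9579 s.
Converting: 9579 s ÷ 3600 s/hour = 2.66 hours.

t = 2.66 hours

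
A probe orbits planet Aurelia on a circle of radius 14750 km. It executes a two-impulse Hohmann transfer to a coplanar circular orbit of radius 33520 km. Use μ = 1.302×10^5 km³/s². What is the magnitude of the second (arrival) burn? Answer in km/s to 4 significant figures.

Δv₂ = 0.4301 km/s

The Hohmann ellipse has a_t = (r₁ + r₂)/2 = 24135 km.
On the circular orbit at r = 33520 km, v_c = √(μ/r) = 1.9708 km/s.
Transfer-orbit speed at the same r (vis-viva, a = a_t): v_t = √[μ(2/r − 1/a_t)] = 1.5407 km/s.
Δv₂ = |v_t − v_c| = |1.5407 − 1.9708| = 0.4301 km/s.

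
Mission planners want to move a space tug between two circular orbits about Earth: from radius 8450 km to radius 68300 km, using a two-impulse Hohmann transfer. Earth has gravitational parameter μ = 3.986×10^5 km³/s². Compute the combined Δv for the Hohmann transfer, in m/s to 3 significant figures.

Semi-major axis of the transfer orbit: a_t = (8450 + 68300)/2 = 38375 km.
At r₁ the circular-orbit speed is v₁ = √(μ/r₁) = 6.868 km/s.
Transfer-orbit speed at r₁ (vis-viva equation): v_p = √[μ(2/r₁ − 1/a_t)] = 9.163 km/s.
First burn Δv₁ = |v_p − v₁| = 2.295 km/s.
Circular speed at r₂: v₂ = √(μ/r₂) = 2.416 km/s.
Transfer-orbit speed at r₂: v_a = √[μ(2/r₂ − 1/a_t)] = 1.134 km/s.
Second burn Δv₂ = |v₂ − v_a| = 1.282 km/s.
Δv = Δv₁ + Δv₂ = 2.295 + 1.282 = 3.577 km/s.

Δv = 3580 m/s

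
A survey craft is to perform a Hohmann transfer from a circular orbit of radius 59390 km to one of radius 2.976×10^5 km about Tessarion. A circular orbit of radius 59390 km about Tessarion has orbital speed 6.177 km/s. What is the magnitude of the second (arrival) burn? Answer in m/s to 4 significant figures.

From the circular-orbit relation v² = μ/r at r = 59390 km: μ = v²r = (6.177)² × 59390 = 2.26604×10^6 km³/s².
The Hohmann ellipse has a_t = (r₁ + r₂)/2 = 1.78495×10^5 km.
On the circular orbit at r = 2.976×10^5 km, v_c = √(μ/r) = 2.7594 km/s.
Transfer-orbit speed at the same r (vis-viva, a = a_t): v_t = √[μ(2/r − 1/a_t)] = 1.5917 km/s.
Δv₂ = |v_t − v_c| = |1.5917 − 2.7594| = 1.168 km/s.

Δv₂ = 1168 m/s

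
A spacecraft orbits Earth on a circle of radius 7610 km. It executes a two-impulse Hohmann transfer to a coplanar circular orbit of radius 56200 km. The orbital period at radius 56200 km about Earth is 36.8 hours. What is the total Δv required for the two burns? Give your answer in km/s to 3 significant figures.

Δv = 3.73 km/s

From Kepler's third law T² = 4π²r³/μ at r = 56200 km, T = 36.8 hours = 36.8 × 3600 s = 1.3248×10^5 s: μ = 4π²r³/T² = 3.99271×10^5 km³/s².
Semi-major axis of the transfer orbit: a_t = (7610 + 56200)/2 = 31905 km.
At r₁ the circular-orbit speed is v₁ = √(μ/r₁) = 7.243 km/s.
On the transfer ellipse at r₁, vis-viva equation gives v_p = √[μ(2/r₁ − 1/a_t)] = 9.613 km/s.
First burn Δv₁ = |v_p − v₁| = 2.370 km/s.
Circular speed at r₂: v₂ = √(μ/r₂) = 2.6654 km/s.
Transfer-orbit speed at r₂: v_a = √[μ(2/r₂ − 1/a_t)] = 1.3018 km/s.
Second burn Δv₂ = |v₂ − v_a| = 1.364 km/s.
Total Δv = Δv₁ + Δv₂ = 3.734 km/s.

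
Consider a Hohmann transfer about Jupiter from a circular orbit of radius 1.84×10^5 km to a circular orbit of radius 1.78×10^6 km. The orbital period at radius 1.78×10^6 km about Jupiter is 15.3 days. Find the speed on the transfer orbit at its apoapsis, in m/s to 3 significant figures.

From Kepler's third law T² = 4π²r³/μ at r = 1.78×10^6 km, T = 15.3 days = 15.3 × 86400 s = 1.32192×10^6 s: μ = 4π²r³/T² = 1.27412×10^8 km³/s².
Semi-major axis of the transfer orbit: a_t = (1.840×10^5 + 1.780×10^6)/2 = 9.820×10^5 km.
The apoapsis of the transfer ellipse is at r = 1.780×10^6 km.
Vis-viva: v = √[μ(2/r − 1/a_t)] = √[1.27412×10^8 × (2/1.780×10^6 − 1/9.820×10^5)] = 3.662 km/s.

v = 3660 m/s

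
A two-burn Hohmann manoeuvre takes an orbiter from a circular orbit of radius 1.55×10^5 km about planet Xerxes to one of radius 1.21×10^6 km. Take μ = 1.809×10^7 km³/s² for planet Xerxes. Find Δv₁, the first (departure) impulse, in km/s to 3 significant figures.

Transfer-ellipse semi-major axis a_t = (r₁ + r₂)/2 = (1.550×10^5 + 1.210×10^6)/2 = 6.825×10^5 km.
On the circular orbit at r = 1.550×10^5 km, v_c = √(μ/r) = 10.8032 km/s.
Transfer-orbit speed at the same r (vis-viva, a = a_t): v_t = √[μ(2/r − 1/a_t)] = 14.3845 km/s.
Δv₁ = |v_t − v_c| = |14.3845 − 10.8032| = 3.581 km/s.

Δv₁ = 3.58 km/s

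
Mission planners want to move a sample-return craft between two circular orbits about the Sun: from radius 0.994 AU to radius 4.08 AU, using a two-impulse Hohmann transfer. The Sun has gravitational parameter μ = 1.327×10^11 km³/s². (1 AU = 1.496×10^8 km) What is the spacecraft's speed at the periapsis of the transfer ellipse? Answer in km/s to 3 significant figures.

v = 37.9 km/s

In km: r₁ = 0.994 × 1.496×10^8 = 1.487024×10^8 km; r₂ = 4.08 × 1.496×10^8 = 6.10368×10^8 km.
The Hohmann ellipse has a_t = (r₁ + r₂)/2 = 3.795352×10^8 km.
The periapsis of the transfer ellipse is at r = 1.487024×10^8 km.
Applying v² = μ(2/r − 1/a_t): v = 37.88 km/s.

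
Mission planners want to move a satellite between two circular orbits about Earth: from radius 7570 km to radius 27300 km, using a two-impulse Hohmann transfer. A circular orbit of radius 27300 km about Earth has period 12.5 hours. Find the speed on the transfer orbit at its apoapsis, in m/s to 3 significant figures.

From Kepler's third law T² = 4π²r³/μ at r = 27300 km, T = 12.5 hours = 12.5 × 3600 s = 45000 s: μ = 4π²r³/T² = 3.96664×10^5 km³/s².
Semi-major axis of the transfer orbit: a_t = (7570 + 27300)/2 = 17435 km.
The apoapsis of the transfer ellipse is at r = 27300 km.
Vis-viva: v = √[μ(2/r − 1/a_t)] = √[3.96664×10^5 × (2/27300 − 1/17435)] = 2.512 km/s.

v = 2510 m/s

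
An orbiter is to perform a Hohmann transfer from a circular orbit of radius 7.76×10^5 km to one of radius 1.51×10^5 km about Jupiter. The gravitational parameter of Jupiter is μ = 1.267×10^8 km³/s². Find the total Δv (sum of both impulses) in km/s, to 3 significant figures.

Δv = 14.0 km/s

Semi-major axis of the transfer orbit: a_t = (7.760×10^5 + 1.510×10^5)/2 = 4.635×10^5 km.
At r₁ the circular-orbit speed is v₁ = √(μ/r₁) = 12.778 km/s.
On the transfer ellipse at r₁, vis-viva equation gives v_a = √[μ(2/r₁ − 1/a_t)] = 7.2932 km/s.
First burn Δv₁ = |v_a − v₁| = 5.485 km/s.
At r₂, v₂ = √(μ/r₂) = 28.967 km/s.
Transfer-orbit speed at r₂: v_p = √[μ(2/r₂ − 1/a_t)] = 37.481 km/s.
Second burn Δv₂ = |v₂ − v_p| = 8.514 km/s.
Δv = Δv₁ + Δv₂ = 5.485 + 8.514 = 14.00 km/s.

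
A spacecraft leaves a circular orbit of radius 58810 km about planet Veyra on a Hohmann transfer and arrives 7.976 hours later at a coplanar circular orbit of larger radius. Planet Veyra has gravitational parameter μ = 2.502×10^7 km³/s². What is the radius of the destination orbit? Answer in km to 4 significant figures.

r₂ = 1.969×10^5 km

Transfer time t = 7.976 hours = 28713.6 s, and t = π√(a_t³/μ).
So a_t = (μ t²/π²)^(1/3) = (2.502×10^7 × (28713.6)² / π²)^(1/3) = 1.2786×10^5 km.
Since a_t = (r₁ + r₂)/2, r₂ = 2a_t − r₁ = 2×1.2786×10^5 − 58810 = 1.9691×10^5 km.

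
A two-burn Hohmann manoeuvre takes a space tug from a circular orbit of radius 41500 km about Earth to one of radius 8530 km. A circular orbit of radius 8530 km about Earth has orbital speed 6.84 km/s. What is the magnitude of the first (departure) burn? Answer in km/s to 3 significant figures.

From the circular-orbit relation v² = μ/r at r = 8530 km: μ = v²r = (6.84)² × 8530 = 3.99081×10^5 km³/s².
The Hohmann ellipse has a_t = (r₁ + r₂)/2 = 25015 km.
On the circular orbit at r = 41500 km, v_c = √(μ/r) = 3.101 km/s.
Vis-viva on the transfer ellipse at r = 41500 km gives v_t = √[μ(2/r − 1/a_t)] = 1.811 km/s.
Δv₁ = |v_t − v_c| = |1.811 − 3.101| = 1.290 km/s.

Δv₁ = 1.29 km/s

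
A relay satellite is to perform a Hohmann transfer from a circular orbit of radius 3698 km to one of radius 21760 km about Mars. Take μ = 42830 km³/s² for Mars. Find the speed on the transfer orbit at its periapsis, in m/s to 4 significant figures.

v = 4450 m/s

The Hohmann ellipse has a_t = (r₁ + r₂)/2 = 12729 km.
The periapsis of the transfer ellipse is at r = 3698 km.
Vis-viva: v = √[μ(2/r − 1/a_t)] = √[42830 × (2/3698 − 1/12729)] = 4.450 km/s.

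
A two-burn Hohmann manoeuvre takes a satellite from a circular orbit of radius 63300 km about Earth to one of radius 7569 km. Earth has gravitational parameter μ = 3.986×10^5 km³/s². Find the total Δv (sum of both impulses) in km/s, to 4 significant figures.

Δv = 3.792 km/s

The Hohmann ellipse has a_t = (r₁ + r₂)/2 = 35434.5 km.
Circular speed at r₁: v₁ = √(μ/r₁) = √(3.986×10^5/63300) = 2.5094 km/s.
On the transfer ellipse at r₁, v² = μ(2/r − 1/a) gives v_a = √[μ(2/r₁ − 1/a_t)] = 1.1598 km/s.
First burn Δv₁ = |v_a − v₁| = 1.350 km/s.
At r₂, v₂ = √(μ/r₂) = 7.257 km/s.
Transfer-orbit speed at r₂: v_p = √[μ(2/r₂ − 1/a_t)] = 9.699 km/s.
Second burn Δv₂ = |v₂ − v_p| = 2.442 km/s.
Total Δv = Δv₁ + Δv₂ = 3.792 km/s.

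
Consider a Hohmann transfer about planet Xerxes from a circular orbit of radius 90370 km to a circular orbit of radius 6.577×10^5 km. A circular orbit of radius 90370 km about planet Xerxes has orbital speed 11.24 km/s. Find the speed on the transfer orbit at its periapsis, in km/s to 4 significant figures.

v = 14.90 km/s

From the circular-orbit relation v² = μ/r at r = 90370 km: μ = v²r = (11.24)² × 90370 = 1.14171×10^7 km³/s².
Semi-major axis of the transfer orbit: a_t = (90370 + 6.577×10^5)/2 = 3.74035×10^5 km.
The periapsis of the transfer ellipse is at r = 90370 km.
From the vis-viva equation, v = √[μ(2/r − 1/a_t)] = 14.90 km/s.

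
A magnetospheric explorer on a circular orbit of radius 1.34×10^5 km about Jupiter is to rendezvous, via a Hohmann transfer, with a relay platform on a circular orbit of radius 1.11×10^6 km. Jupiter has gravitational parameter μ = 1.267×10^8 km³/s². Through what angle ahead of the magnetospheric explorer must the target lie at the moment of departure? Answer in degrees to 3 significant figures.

φ = 104°

Semi-major axis of the transfer orbit: a_t = (1.340×10^5 + 1.110×10^6)/2 = 6.220×10^5 km.
The half-period of the transfer ellipse is t = π√(a_t³/μ) = 1.3691377×10^5 s.
The target's mean motion on its circular orbit is ω₂ = √(μ/r₂³) = 9.6250687×10^-6 rad/s.
Angle swept by the target during transfer: ω₂·t = 1.317804 rad = 75.505°.
Arrival is 180° from departure on the ellipse, so φ = 180° − 75.505° = 104°.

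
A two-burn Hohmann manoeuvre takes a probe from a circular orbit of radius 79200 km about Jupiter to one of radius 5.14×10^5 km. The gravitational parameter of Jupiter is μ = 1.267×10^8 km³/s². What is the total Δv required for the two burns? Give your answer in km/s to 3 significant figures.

The Hohmann ellipse has a_t = (r₁ + r₂)/2 = 2.966×10^5 km.
At r₁ the circular-orbit speed is v₁ = √(μ/r₁) = 39.997 km/s.
Transfer-orbit speed at r₁ (vis-viva equation): v_p = √[μ(2/r₁ − 1/a_t)] = 52.653 km/s.
First burn Δv₁ = |v_p − v₁| = 12.656 km/s.
At r₂, v₂ = √(μ/r₂) = 15.70026 km/s.
Transfer-orbit speed at r₂: v_a = √[μ(2/r₂ − 1/a_t)] = 8.113043 km/s.
Second burn Δv₂ = |v₂ − v_a| = 7.5872 km/s.
Total Δv = Δv₁ + Δv₂ = 20.24 km/s.

Δv = 20.2 km/s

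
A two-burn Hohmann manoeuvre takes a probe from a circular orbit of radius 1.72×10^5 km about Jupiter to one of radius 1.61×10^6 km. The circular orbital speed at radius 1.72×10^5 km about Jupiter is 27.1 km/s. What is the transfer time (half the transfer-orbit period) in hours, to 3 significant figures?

From the circular-orbit relation v² = μ/r at r = 1.72×10^5 km: μ = v²r = (27.1)² × 1.72×10^5 = 1.26319×10^8 km³/s².
The Hohmann ellipse has a_t = (r₁ + r₂)/2 = 8.910×10^5 km.
By Kepler's third law the transfer-orbit period is T = 2π√(a_t³/μ), so t = T/2 = 2.351×10^5 s.
Converting: 2.351×10^5 s ÷ 3600 s/hour = 65.3 hours.

t = 65.3 hours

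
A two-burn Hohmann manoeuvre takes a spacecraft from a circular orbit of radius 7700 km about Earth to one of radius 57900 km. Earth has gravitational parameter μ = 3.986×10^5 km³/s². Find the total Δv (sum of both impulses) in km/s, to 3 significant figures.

The Hohmann ellipse has a_t = (r₁ + r₂)/2 = 32800 km.
At r₁ the circular-orbit speed is v₁ = √(μ/r₁) = 7.195 km/s.
On the transfer ellipse at r₁, vis-viva equation gives v_p = √[μ(2/r₁ − 1/a_t)] = 9.559 km/s.
First burn Δv₁ = |v_p − v₁| = 2.364 km/s.
At r₂, v₂ = √(μ/r₂) = 2.624 km/s.
Transfer-orbit speed at r₂: v_a = √[μ(2/r₂ − 1/a_t)] = 1.271 km/s.
Second burn Δv₂ = |v₂ − v_a| = 1.353 km/s.
Total Δv = Δv₁ + Δv₂ = 3.717 km/s.

Δv = 3.72 km/s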